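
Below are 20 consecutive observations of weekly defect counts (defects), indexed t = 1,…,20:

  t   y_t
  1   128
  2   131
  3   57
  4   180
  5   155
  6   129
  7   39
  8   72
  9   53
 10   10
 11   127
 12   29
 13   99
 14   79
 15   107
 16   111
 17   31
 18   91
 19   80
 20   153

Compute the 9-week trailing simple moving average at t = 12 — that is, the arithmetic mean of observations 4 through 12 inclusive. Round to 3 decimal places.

Sum of periods 4–12: 180 + 155 + 129 + 39 + 72 + 53 + 10 + 127 + 29 = 794
Divide by 9: 794 / 9 = 88.222

88.222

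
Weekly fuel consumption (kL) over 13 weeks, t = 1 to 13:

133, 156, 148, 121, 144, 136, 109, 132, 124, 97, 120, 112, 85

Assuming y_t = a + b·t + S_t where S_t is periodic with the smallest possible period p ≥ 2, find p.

First differences y_{t+1} − y_t: 23, -8, -27, 23, -8, -27, 23, -8, …
The difference pattern repeats every 3 terms and not for any smaller step, so p = 3.

3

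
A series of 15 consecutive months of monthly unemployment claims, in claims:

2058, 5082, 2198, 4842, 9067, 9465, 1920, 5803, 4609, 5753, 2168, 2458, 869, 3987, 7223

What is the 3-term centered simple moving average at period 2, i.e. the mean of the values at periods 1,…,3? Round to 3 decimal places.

Sum of periods 1–3: 2058 + 5082 + 2198 = 9338
Divide by 3: 9338 / 3 = 3112.667

3112.667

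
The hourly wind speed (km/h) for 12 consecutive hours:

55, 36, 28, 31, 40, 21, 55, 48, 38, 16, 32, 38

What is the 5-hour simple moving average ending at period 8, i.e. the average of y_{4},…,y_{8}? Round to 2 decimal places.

Sum of periods 4–8: 31 + 40 + 21 + 55 + 48 = 195
Divide by 5: 195 / 5 = 39.00

39.00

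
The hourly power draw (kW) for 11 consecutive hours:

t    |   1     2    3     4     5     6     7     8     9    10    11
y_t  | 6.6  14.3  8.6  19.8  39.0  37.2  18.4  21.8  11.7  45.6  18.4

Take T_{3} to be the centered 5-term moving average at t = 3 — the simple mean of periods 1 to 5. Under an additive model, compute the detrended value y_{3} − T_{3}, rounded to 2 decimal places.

Trend T_3 = (6.6 + 14.3 + 8.6 + 19.8 + 39.0) / 5 = 88.3/5 = 17.6600
Detrended value: 8.6 − 17.6600 = -9.06

-9.06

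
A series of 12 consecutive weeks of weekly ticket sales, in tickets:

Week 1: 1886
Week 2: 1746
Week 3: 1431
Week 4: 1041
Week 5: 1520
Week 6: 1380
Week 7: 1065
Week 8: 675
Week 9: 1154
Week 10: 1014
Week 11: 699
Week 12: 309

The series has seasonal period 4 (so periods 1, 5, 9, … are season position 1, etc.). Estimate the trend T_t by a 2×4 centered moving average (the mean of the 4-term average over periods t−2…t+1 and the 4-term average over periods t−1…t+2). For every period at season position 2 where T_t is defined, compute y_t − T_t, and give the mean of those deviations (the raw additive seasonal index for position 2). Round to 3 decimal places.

Season position 2 occurs at t = 6, 10 (where T_t is defined).
t=6: T_6 = 1205.75000; y_6 − T_6 = 1380 − 1205.75000 = 174.25000
t=10: T_10 = 839.75000; y_10 − T_10 = 1014 − 839.75000 = 174.25000
Mean deviation: (174.25000 + 174.25000) / 2 = 174.250

174.250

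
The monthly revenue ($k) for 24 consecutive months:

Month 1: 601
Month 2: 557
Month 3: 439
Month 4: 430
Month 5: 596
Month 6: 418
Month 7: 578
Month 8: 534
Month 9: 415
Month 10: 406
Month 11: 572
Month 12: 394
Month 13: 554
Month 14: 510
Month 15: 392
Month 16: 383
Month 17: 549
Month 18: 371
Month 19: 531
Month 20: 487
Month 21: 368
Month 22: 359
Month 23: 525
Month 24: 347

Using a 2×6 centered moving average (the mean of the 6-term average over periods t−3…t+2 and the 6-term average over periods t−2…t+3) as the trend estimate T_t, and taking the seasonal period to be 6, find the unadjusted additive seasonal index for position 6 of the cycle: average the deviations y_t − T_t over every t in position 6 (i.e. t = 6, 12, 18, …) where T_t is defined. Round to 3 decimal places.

Season position 6 occurs at t = 6, 12, 18 (where T_t is defined).
t=6: T_6 = 497.16667; y_6 − T_6 = 418 − 497.16667 = -79.16667
t=12: T_12 = 473.25000; y_12 − T_12 = 394 − 473.25000 = -79.25000
t=18: T_18 = 450.16667; y_18 − T_18 = 371 − 450.16667 = -79.16667
Mean deviation: (-79.16667 + -79.25000 + -79.16667) / 3 = -79.194

-79.194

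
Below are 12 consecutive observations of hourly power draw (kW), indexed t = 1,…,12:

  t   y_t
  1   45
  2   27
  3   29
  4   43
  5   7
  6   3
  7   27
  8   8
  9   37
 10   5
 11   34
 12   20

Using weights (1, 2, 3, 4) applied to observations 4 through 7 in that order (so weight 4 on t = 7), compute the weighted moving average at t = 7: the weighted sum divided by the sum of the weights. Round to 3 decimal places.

17.400

Weighted sum: 1·43 + 2·7 + 3·3 + 4·27 = 43 + 14 + 9 + 108 = 174
Weight total: 1 + 2 + 3 + 4 = 10
WMA = 174 / 10 = 17.400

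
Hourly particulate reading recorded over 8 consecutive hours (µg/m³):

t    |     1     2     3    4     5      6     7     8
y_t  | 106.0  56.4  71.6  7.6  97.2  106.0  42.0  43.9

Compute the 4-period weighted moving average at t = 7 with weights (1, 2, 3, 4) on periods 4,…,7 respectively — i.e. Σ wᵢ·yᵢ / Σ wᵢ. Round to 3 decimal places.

Weighted sum: 1·7.6 + 2·97.2 + 3·106.0 + 4·42.0 = 7.6 + 194.4 + 318.0 + 168.0 = 688.0
Weight total: 1 + 2 + 3 + 4 = 10
WMA = 688.0 / 10 = 68.800

68.800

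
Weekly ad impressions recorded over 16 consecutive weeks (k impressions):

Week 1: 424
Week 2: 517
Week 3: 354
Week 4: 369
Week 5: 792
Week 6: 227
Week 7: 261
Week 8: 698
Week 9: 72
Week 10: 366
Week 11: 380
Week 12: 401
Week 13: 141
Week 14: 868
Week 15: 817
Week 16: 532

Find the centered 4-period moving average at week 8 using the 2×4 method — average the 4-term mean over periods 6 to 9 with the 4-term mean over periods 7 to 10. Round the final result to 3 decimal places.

331.875

Sum over 6–9: 227 + 261 + 698 + 72 = 1258
Sum over 7–10: 261 + 698 + 72 + 366 = 1397
CMA at t=8 = (1258 + 1397) / (2·4) = 2655 / 8 = 331.875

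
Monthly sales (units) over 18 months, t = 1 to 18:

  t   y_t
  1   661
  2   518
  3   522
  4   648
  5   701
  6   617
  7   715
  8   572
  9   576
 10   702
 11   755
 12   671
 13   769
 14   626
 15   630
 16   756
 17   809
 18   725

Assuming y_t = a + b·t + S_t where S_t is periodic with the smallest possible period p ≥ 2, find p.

6

First differences y_{t+1} − y_t: -143, 4, 126, 53, -84, 98, -143, 4, 126, 53, -84, 98, -143, 4, …
The difference pattern repeats every 6 terms and not for any smaller step, so p = 6.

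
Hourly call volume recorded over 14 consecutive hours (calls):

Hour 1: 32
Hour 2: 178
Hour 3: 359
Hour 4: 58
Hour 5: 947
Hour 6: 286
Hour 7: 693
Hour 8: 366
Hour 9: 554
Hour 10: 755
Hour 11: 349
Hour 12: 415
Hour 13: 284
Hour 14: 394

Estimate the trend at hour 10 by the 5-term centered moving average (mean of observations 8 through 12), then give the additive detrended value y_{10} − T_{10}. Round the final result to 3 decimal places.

267.200

Trend T_10 = (366 + 554 + 755 + 349 + 415) / 5 = 2439/5 = 487.80000
Detrended value: 755 − 487.80000 = 267.200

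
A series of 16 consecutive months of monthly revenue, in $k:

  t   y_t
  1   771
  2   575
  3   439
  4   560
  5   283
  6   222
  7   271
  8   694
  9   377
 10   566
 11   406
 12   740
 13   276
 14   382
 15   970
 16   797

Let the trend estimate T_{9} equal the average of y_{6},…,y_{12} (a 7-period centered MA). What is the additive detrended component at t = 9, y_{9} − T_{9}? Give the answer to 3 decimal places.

-91.000

Trend T_9 = (222 + 271 + 694 + 377 + 566 + 406 + 740) / 7 = 3276/7 = 468.00000
Detrended value: 377 − 468.00000 = -91.000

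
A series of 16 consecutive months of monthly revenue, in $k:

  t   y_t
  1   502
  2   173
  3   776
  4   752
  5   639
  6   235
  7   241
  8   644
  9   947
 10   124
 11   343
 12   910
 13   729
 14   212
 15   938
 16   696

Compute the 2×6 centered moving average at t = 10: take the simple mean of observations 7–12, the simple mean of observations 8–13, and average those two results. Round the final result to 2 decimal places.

575.50

Sum over 7–12: 241 + 644 + 947 + 124 + 343 + 910 = 3209
Sum over 8–13: 644 + 947 + 124 + 343 + 910 + 729 = 3697
CMA at t=10 = (3209 + 3697) / (2·6) = 6906 / 12 = 575.50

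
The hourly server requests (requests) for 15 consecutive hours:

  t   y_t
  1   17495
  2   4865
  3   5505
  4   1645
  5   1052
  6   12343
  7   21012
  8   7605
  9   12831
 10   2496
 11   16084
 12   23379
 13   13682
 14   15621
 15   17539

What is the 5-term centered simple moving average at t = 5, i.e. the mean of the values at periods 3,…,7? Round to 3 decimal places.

8311.400

Sum of periods 3–7: 5505 + 1645 + 1052 + 12343 + 21012 = 41557
Divide by 5: 41557 / 5 = 8311.400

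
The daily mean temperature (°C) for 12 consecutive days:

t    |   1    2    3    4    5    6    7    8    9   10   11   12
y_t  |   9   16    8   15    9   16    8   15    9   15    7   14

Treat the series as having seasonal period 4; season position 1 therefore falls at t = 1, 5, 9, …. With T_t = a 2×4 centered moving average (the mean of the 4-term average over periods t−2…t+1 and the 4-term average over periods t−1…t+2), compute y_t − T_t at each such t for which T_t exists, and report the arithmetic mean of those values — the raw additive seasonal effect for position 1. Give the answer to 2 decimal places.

-2.81

Season position 1 occurs at t = 5, 9 (where T_t is defined).
t=5: T_5 = 12.0000; y_5 − T_5 = 9 − 12.0000 = -3.0000
t=9: T_9 = 11.6250; y_9 − T_9 = 9 − 11.6250 = -2.6250
Mean deviation: (-3.0000 + -2.6250) / 2 = -2.81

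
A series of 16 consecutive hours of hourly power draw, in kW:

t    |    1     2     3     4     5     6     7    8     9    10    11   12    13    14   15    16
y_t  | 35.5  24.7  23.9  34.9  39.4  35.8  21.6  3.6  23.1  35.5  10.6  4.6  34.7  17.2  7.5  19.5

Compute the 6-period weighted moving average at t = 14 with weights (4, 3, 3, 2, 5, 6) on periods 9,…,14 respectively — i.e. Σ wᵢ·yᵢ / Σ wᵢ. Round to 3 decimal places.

22.461

Weighted sum: 4·23.1 + 3·35.5 + 3·10.6 + 2·4.6 + 5·34.7 + 6·17.2 = 92.4 + 106.5 + 31.8 + 9.2 + 173.5 + 103.2 = 516.6
Weight total: 4 + 3 + 3 + 2 + 5 + 6 = 23
WMA = 516.6 / 23 = 22.461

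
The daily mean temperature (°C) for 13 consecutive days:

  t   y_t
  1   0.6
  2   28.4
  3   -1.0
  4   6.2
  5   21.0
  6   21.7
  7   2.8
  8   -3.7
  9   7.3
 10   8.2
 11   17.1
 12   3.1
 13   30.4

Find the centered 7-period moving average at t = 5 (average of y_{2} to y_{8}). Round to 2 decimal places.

10.77

Sum of periods 2–8: 28.4 + (-1.0) + 6.2 + 21.0 + 21.7 + 2.8 + (-3.7) = 75.4
Divide by 7: 75.4 / 7 = 10.77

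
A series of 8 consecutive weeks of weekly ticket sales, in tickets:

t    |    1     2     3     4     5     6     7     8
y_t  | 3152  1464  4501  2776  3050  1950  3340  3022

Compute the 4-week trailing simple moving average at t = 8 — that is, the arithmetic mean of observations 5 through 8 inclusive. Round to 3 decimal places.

Sum of periods 5–8: 3050 + 1950 + 3340 + 3022 = 11362
Divide by 4: 11362 / 4 = 2840.500

2840.500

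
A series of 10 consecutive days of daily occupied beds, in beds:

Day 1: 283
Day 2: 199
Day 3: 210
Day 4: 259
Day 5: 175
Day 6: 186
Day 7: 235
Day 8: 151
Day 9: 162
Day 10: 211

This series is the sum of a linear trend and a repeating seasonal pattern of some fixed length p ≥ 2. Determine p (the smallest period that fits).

First differences y_{t+1} − y_t: -84, 11, 49, -84, 11, 49, -84, 11, …
The difference pattern repeats every 3 terms and not for any smaller step, so p = 3.

3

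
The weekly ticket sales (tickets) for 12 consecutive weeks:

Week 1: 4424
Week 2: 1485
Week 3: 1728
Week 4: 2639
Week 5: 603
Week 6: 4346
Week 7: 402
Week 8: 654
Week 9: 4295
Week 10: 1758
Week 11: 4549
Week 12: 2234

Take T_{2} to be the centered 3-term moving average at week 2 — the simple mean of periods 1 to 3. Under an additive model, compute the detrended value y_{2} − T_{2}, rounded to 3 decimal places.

Trend T_2 = (4424 + 1485 + 1728) / 3 = 7637/3 = 2545.66667
Detrended value: 1485 − 2545.66667 = -1060.667

-1060.667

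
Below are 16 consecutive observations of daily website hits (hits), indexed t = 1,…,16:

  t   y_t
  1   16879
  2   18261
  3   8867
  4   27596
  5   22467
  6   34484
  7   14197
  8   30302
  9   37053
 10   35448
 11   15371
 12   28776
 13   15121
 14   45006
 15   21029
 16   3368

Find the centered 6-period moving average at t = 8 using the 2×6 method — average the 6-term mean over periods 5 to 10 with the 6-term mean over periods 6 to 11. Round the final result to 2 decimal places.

28400.50

Sum over 5–10: 22467 + 34484 + 14197 + 30302 + 37053 + 35448 = 173951
Sum over 6–11: 34484 + 14197 + 30302 + 37053 + 35448 + 15371 = 166855
CMA at t=8 = (173951 + 166855) / (2·6) = 340806 / 12 = 28400.50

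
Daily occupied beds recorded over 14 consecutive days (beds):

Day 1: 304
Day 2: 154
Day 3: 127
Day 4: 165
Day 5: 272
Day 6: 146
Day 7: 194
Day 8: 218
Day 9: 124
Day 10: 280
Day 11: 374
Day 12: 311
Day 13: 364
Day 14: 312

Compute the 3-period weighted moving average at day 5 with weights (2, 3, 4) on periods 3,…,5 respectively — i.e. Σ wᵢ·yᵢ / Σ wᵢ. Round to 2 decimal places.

204.11

Weighted sum: 2·127 + 3·165 + 4·272 = 254 + 495 + 1088 = 1837
Weight total: 2 + 3 + 4 = 9
WMA = 1837 / 9 = 204.11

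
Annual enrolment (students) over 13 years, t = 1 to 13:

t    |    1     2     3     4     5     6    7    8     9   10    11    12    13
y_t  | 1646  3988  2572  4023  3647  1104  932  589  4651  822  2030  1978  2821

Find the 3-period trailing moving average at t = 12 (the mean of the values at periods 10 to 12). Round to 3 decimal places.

Sum of periods 10–12: 822 + 2030 + 1978 = 4830
Divide by 3: 4830 / 3 = 1610.000

1610.000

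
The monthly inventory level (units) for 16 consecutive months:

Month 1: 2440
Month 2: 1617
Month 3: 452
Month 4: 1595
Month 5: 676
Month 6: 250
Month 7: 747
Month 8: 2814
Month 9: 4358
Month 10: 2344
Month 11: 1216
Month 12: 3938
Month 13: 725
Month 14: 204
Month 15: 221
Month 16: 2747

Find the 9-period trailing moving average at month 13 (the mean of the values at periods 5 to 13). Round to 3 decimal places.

1896.444

Sum of periods 5–13: 676 + 250 + 747 + 2814 + 4358 + 2344 + 1216 + 3938 + 725 = 17068
Divide by 9: 17068 / 9 = 1896.444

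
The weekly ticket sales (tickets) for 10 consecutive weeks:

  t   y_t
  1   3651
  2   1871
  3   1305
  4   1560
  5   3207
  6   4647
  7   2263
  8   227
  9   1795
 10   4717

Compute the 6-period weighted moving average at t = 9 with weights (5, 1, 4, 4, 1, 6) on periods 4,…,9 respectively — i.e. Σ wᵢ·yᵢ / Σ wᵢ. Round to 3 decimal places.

2364.000

Weighted sum: 5·1560 + 1·3207 + 4·4647 + 4·2263 + 1·227 + 6·1795 = 7800 + 3207 + 18588 + 9052 + 227 + 10770 = 49644
Weight total: 5 + 1 + 4 + 4 + 1 + 6 = 21
WMA = 49644 / 21 = 2364.000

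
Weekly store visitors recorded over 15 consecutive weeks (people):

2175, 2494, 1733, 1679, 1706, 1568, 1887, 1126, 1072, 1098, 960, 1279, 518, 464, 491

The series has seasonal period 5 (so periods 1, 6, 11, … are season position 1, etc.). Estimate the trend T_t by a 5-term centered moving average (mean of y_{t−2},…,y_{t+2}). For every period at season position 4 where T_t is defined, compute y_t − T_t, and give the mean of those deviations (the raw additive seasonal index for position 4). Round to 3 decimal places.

-156.800

Season position 4 occurs at t = 4, 9 (where T_t is defined).
t=4: T_4 = 1836.00000; y_4 − T_4 = 1679 − 1836.00000 = -157.00000
t=9: T_9 = 1228.60000; y_9 − T_9 = 1072 − 1228.60000 = -156.60000
Mean deviation: (-157.00000 + -156.60000) / 2 = -156.800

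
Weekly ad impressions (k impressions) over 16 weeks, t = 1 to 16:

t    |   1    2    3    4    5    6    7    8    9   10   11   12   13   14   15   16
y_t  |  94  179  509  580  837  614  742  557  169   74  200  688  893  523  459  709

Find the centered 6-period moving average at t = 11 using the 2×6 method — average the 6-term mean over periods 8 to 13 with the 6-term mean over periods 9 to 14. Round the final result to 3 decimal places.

Sum over 8–13: 557 + 169 + 74 + 200 + 688 + 893 = 2581
Sum over 9–14: 169 + 74 + 200 + 688 + 893 + 523 = 2547
CMA at t=11 = (2581 + 2547) / (2·6) = 5128 / 12 = 427.333

427.333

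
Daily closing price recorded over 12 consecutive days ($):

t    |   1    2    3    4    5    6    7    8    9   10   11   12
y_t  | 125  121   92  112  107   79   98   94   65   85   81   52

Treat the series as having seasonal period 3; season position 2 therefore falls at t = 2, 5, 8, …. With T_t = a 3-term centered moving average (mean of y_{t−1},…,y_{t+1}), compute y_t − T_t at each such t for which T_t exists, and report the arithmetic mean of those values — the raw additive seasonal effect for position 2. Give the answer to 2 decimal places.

Season position 2 occurs at t = 2, 5, 8, 11 (where T_t is defined).
t=2: T_2 = 112.6667; y_2 − T_2 = 121 − 112.6667 = 8.3333
t=5: T_5 = 99.3333; y_5 − T_5 = 107 − 99.3333 = 7.6667
t=8: T_8 = 85.6667; y_8 − T_8 = 94 − 85.6667 = 8.3333
t=11: T_11 = 72.6667; y_11 − T_11 = 81 − 72.6667 = 8.3333
Mean deviation: (8.3333 + 7.6667 + 8.3333 + 8.3333) / 4 = 8.17

8.17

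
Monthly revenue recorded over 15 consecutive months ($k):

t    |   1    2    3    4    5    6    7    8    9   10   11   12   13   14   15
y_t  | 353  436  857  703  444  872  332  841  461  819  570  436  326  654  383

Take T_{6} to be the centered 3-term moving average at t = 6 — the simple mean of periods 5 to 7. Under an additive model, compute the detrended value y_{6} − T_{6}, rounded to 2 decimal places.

322.67

Trend T_6 = (444 + 872 + 332) / 3 = 1648/3 = 549.3333
Detrended value: 872 − 549.3333 = 322.67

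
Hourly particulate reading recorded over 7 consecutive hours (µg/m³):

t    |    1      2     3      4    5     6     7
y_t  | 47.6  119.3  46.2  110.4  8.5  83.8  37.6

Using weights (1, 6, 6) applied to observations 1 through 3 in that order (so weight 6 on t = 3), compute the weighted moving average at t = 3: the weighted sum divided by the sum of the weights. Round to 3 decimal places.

Weighted sum: 1·47.6 + 6·119.3 + 6·46.2 = 47.6 + 715.8 + 277.2 = 1040.6
Weight total: 1 + 6 + 6 = 13
WMA = 1040.6 / 13 = 80.046

80.046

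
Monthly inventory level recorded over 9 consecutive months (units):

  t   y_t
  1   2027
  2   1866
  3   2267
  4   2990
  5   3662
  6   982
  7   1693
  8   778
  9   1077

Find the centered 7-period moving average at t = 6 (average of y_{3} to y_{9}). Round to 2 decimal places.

1921.29

Sum of periods 3–9: 2267 + 2990 + 3662 + 982 + 1693 + 778 + 1077 = 13449
Divide by 7: 13449 / 7 = 1921.29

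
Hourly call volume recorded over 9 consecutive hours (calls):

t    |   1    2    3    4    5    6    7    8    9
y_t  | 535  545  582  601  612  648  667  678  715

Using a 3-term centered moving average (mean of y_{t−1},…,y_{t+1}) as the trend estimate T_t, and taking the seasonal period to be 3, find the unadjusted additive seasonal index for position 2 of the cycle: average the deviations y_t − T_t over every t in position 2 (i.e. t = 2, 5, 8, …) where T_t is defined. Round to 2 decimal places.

-8.67

Season position 2 occurs at t = 2, 5, 8 (where T_t is defined).
t=2: T_2 = 554.0000; y_2 − T_2 = 545 − 554.0000 = -9.0000
t=5: T_5 = 620.3333; y_5 − T_5 = 612 − 620.3333 = -8.3333
t=8: T_8 = 686.6667; y_8 − T_8 = 678 − 686.6667 = -8.6667
Mean deviation: (-9.0000 + -8.3333 + -8.6667) / 3 = -8.67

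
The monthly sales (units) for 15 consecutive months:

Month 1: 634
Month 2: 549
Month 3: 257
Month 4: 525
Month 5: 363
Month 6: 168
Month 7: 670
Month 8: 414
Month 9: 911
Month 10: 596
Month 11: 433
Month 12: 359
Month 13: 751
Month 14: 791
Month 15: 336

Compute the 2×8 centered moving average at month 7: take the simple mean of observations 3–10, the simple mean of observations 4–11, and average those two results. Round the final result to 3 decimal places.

499.000

Sum over 3–10: 257 + 525 + 363 + 168 + 670 + 414 + 911 + 596 = 3904
Sum over 4–11: 525 + 363 + 168 + 670 + 414 + 911 + 596 + 433 = 4080
CMA at t=7 = (3904 + 4080) / (2·8) = 7984 / 16 = 499.000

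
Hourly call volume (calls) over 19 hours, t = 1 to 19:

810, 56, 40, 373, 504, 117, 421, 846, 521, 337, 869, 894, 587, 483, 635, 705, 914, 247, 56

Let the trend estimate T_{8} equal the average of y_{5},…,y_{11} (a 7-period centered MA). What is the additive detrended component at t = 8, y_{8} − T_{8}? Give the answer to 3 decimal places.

Trend T_8 = (504 + 117 + 421 + 846 + 521 + 337 + 869) / 7 = 3615/7 = 516.42857
Detrended value: 846 − 516.42857 = 329.571

329.571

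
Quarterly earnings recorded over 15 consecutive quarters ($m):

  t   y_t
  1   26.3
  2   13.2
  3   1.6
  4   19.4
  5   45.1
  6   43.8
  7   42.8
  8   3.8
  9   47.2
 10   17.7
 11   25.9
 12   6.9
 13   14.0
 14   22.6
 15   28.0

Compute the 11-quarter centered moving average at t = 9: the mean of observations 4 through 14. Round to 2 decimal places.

26.29

Sum of periods 4–14: 19.4 + 45.1 + 43.8 + 42.8 + 3.8 + 47.2 + 17.7 + 25.9 + 6.9 + 14.0 + 22.6 = 289.2
Divide by 11: 289.2 / 11 = 26.29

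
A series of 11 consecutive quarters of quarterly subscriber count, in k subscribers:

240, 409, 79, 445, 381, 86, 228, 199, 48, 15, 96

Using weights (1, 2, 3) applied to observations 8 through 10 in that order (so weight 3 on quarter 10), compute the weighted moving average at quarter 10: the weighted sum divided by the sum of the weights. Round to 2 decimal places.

56.67

Weighted sum: 1·199 + 2·48 + 3·15 = 199 + 96 + 45 = 340
Weight total: 1 + 2 + 3 = 6
WMA = 340 / 6 = 56.67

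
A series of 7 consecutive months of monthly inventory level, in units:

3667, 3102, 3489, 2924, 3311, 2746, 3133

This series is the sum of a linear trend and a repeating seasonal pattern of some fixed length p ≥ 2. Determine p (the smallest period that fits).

2

First differences y_{t+1} − y_t: -565, 387, -565, 387, -565, 387, …
The difference pattern repeats every 2 terms and not for any smaller step, so p = 2.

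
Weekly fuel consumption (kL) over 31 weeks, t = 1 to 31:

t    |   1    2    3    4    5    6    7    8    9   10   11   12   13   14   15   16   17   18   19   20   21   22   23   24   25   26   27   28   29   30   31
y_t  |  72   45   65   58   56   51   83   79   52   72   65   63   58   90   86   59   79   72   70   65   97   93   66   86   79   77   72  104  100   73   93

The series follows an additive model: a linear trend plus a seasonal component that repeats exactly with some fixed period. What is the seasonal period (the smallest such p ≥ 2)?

7

First differences y_{t+1} − y_t: -27, 20, -7, -2, -5, 32, -4, -27, 20, -7, -2, -5, 32, -4, -27, 20, …
The difference pattern repeats every 7 terms and not for any smaller step, so p = 7.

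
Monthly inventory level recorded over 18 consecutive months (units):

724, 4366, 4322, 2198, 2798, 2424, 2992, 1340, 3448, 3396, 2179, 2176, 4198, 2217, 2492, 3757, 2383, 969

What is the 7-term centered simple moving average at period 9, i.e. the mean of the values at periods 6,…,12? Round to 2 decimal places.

2565.00

Sum of periods 6–12: 2424 + 2992 + 1340 + 3448 + 3396 + 2179 + 2176 = 17955
Divide by 7: 17955 / 7 = 2565.00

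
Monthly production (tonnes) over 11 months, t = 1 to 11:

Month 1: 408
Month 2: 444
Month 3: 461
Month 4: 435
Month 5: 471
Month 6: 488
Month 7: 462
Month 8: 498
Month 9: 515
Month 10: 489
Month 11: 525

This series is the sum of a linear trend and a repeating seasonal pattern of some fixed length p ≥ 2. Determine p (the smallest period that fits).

First differences y_{t+1} − y_t: 36, 17, -26, 36, 17, -26, 36, 17, …
The difference pattern repeats every 3 terms and not for any smaller step, so p = 3.

3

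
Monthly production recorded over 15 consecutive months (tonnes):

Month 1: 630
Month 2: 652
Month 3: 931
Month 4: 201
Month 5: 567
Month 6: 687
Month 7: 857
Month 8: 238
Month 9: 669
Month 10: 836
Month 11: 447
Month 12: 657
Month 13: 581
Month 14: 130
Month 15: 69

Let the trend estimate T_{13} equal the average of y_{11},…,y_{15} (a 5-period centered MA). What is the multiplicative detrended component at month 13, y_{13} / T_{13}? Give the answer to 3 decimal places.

1.542

Trend T_13 = (447 + 657 + 581 + 130 + 69) / 5 = 1884/5 = 376.80000
Ratio to trend: 581 / 376.80000 = 1.542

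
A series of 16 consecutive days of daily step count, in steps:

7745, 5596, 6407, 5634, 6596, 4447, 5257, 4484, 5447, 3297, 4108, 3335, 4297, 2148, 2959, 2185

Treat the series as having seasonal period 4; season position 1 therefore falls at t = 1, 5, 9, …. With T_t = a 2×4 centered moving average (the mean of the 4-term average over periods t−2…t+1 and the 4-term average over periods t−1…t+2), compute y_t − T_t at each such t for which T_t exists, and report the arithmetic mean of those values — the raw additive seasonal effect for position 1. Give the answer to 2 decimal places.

968.92

Season position 1 occurs at t = 5, 9, 13 (where T_t is defined).
t=5: T_5 = 5627.2500; y_5 − T_5 = 6596 − 5627.2500 = 968.7500
t=9: T_9 = 4477.6250; y_9 − T_9 = 5447 − 4477.6250 = 969.3750
t=13: T_13 = 3328.3750; y_13 − T_13 = 4297 − 3328.3750 = 968.6250
Mean deviation: (968.7500 + 969.3750 + 968.6250) / 3 = 968.92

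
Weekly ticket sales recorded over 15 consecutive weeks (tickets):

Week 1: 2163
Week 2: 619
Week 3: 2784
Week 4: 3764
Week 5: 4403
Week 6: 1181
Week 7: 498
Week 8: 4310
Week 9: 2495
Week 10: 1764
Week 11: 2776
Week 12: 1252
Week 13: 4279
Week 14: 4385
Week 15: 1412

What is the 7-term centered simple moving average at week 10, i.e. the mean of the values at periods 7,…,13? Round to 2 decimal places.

Sum of periods 7–13: 498 + 4310 + 2495 + 1764 + 2776 + 1252 + 4279 = 17374
Divide by 7: 17374 / 7 = 2482.00

2482.00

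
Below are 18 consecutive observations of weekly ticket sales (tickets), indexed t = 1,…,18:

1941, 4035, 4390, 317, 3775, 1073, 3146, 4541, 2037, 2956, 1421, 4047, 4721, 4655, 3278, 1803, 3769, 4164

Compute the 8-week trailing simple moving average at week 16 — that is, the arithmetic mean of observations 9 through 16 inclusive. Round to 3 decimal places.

3114.750

Sum of periods 9–16: 2037 + 2956 + 1421 + 4047 + 4721 + 4655 + 3278 + 1803 = 24918
Divide by 8: 24918 / 8 = 3114.750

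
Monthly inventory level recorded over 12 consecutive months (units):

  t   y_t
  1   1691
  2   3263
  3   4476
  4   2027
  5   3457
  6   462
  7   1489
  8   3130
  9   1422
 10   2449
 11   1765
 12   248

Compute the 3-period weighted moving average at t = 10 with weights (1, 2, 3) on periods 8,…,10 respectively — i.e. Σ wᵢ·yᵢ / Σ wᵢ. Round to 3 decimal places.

2220.167

Weighted sum: 1·3130 + 2·1422 + 3·2449 = 3130 + 2844 + 7347 = 13321
Weight total: 1 + 2 + 3 = 6
WMA = 13321 / 6 = 2220.167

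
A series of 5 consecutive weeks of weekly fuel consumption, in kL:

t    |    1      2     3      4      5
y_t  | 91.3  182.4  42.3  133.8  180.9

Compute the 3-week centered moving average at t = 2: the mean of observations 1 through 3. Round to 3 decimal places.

Sum of periods 1–3: 91.3 + 182.4 + 42.3 = 316.0
Divide by 3: 316.0 / 3 = 105.333

105.333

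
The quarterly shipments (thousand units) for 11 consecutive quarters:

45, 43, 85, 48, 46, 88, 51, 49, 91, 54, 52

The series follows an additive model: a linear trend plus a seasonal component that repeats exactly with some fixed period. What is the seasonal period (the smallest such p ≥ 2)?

First differences y_{t+1} − y_t: -2, 42, -37, -2, 42, -37, -2, 42, …
The difference pattern repeats every 3 terms and not for any smaller step, so p = 3.

3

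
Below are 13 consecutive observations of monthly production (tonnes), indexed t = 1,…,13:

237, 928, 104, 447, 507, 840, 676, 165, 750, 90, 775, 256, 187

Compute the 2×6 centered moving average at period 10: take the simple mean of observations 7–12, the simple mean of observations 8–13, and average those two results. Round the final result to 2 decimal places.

Sum over 7–12: 676 + 165 + 750 + 90 + 775 + 256 = 2712
Sum over 8–13: 165 + 750 + 90 + 775 + 256 + 187 = 2223
CMA at t=10 = (2712 + 2223) / (2·6) = 4935 / 12 = 411.25

411.25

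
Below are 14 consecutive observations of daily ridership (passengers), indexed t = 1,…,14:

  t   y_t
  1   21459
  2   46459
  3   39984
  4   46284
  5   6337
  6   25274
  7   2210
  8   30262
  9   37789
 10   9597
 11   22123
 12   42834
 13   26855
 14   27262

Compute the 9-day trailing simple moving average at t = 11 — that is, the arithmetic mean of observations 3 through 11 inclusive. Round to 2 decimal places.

24428.89

Sum of periods 3–11: 39984 + 46284 + 6337 + 25274 + 2210 + 30262 + 37789 + 9597 + 22123 = 219860
Divide by 9: 219860 / 9 = 24428.89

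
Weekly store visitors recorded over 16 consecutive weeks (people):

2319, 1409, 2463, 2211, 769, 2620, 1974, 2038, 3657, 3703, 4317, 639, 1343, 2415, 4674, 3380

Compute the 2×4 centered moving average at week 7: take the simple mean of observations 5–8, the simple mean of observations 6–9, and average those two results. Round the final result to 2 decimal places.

Sum over 5–8: 769 + 2620 + 1974 + 2038 = 7401
Sum over 6–9: 2620 + 1974 + 2038 + 3657 = 10289
CMA at t=7 = (7401 + 10289) / (2·4) = 17690 / 8 = 2211.25

2211.25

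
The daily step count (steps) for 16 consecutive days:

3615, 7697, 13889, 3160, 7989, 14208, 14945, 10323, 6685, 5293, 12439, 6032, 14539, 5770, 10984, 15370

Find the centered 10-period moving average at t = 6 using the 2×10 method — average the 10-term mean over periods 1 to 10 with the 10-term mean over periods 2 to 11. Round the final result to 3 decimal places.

Sum over 1–10: 3615 + 7697 + 13889 + 3160 + 7989 + 14208 + 14945 + 10323 + 6685 + 5293 = 87804
Sum over 2–11: 7697 + 13889 + 3160 + 7989 + 14208 + 14945 + 10323 + 6685 + 5293 + 12439 = 96628
CMA at t=6 = (87804 + 96628) / (2·10) = 184432 / 20 = 9221.600

9221.600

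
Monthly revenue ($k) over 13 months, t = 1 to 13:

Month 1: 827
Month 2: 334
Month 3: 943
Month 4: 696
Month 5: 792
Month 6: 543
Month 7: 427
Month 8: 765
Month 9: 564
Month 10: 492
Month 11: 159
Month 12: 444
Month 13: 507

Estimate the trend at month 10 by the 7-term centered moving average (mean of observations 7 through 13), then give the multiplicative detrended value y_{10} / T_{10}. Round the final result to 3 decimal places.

1.026

Trend T_10 = (427 + 765 + 564 + 492 + 159 + 444 + 507) / 7 = 3358/7 = 479.71429
Ratio to trend: 492 / 479.71429 = 1.026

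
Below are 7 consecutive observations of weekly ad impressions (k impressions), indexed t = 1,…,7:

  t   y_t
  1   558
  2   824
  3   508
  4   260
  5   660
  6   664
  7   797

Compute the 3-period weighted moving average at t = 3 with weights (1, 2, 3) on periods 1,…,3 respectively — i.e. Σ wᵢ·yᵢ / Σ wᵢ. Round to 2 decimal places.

621.67

Weighted sum: 1·558 + 2·824 + 3·508 = 558 + 1648 + 1524 = 3730
Weight total: 1 + 2 + 3 = 6
WMA = 3730 / 6 = 621.67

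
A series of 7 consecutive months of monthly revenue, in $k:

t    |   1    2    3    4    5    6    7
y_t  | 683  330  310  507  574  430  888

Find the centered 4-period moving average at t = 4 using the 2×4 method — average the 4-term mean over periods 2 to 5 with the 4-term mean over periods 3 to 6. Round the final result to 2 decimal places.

Sum over 2–5: 330 + 310 + 507 + 574 = 1721
Sum over 3–6: 310 + 507 + 574 + 430 = 1821
CMA at t=4 = (1721 + 1821) / (2·4) = 3542 / 8 = 442.75

442.75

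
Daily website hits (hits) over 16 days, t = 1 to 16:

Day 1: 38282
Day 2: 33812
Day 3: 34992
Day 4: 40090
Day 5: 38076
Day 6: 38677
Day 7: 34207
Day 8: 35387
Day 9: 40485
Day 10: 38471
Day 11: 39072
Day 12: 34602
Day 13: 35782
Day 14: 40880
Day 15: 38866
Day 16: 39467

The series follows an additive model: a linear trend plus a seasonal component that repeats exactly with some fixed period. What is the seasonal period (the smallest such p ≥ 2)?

First differences y_{t+1} − y_t: -4470, 1180, 5098, -2014, 601, -4470, 1180, 5098, -2014, 601, -4470, 1180, …
The difference pattern repeats every 5 terms and not for any smaller step, so p = 5.

5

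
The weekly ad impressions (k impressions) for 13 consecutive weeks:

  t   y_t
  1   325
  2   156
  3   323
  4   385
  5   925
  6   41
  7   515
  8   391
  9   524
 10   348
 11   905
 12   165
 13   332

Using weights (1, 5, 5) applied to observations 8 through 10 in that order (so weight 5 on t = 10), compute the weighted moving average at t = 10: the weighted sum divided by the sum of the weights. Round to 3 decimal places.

431.909

Weighted sum: 1·391 + 5·524 + 5·348 = 391 + 2620 + 1740 = 4751
Weight total: 1 + 5 + 5 = 11
WMA = 4751 / 11 = 431.909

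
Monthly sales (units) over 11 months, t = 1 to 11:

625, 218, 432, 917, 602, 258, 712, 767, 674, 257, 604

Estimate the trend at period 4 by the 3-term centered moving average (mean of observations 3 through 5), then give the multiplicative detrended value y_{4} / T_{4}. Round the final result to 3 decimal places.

1.410

Trend T_4 = (432 + 917 + 602) / 3 = 1951/3 = 650.33333
Ratio to trend: 917 / 650.33333 = 1.410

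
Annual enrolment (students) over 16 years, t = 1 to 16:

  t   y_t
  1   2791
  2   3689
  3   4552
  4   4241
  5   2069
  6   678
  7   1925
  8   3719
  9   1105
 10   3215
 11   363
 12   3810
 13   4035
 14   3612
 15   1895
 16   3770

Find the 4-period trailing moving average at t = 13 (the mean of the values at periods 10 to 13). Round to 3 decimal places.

2855.750

Sum of periods 10–13: 3215 + 363 + 3810 + 4035 = 11423
Divide by 4: 11423 / 4 = 2855.750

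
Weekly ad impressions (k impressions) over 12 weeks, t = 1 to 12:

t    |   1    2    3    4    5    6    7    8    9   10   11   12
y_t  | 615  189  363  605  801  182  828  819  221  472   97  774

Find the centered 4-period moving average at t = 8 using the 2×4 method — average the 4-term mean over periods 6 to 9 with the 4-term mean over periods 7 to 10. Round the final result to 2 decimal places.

548.75

Sum over 6–9: 182 + 828 + 819 + 221 = 2050
Sum over 7–10: 828 + 819 + 221 + 472 = 2340
CMA at t=8 = (2050 + 2340) / (2·4) = 4390 / 8 = 548.75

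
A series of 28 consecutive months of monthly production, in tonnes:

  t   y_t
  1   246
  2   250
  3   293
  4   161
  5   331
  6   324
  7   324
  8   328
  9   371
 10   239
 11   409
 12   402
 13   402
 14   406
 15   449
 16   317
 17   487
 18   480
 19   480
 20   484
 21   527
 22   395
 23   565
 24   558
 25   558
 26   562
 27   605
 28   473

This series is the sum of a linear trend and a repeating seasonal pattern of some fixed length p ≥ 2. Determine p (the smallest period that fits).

6

First differences y_{t+1} − y_t: 4, 43, -132, 170, -7, 0, 4, 43, -132, 170, -7, 0, 4, 43, …
The difference pattern repeats every 6 terms and not for any smaller step, so p = 6.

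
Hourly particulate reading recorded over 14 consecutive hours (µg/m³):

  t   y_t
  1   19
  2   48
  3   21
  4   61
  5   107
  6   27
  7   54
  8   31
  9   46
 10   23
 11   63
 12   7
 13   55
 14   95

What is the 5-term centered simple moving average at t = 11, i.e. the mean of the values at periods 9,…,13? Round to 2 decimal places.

38.80

Sum of periods 9–13: 46 + 23 + 63 + 7 + 55 = 194
Divide by 5: 194 / 5 = 38.80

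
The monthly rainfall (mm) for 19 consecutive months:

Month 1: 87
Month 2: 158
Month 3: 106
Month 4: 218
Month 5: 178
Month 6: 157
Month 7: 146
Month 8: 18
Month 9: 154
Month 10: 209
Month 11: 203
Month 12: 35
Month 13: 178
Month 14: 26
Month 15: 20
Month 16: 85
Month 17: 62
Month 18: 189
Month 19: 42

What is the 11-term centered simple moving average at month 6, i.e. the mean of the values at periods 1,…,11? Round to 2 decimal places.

Sum of periods 1–11: 87 + 158 + 106 + 218 + 178 + 157 + 146 + 18 + 154 + 209 + 203 = 1634
Divide by 11: 1634 / 11 = 148.55

148.55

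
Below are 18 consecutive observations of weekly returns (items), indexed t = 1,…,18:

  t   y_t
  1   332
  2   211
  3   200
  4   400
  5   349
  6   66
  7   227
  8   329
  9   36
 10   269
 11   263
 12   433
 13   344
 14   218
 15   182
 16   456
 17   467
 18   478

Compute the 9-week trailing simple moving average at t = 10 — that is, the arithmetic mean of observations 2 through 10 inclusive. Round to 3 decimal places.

Sum of periods 2–10: 211 + 200 + 400 + 349 + 66 + 227 + 329 + 36 + 269 = 2087
Divide by 9: 2087 / 9 = 231.889

231.889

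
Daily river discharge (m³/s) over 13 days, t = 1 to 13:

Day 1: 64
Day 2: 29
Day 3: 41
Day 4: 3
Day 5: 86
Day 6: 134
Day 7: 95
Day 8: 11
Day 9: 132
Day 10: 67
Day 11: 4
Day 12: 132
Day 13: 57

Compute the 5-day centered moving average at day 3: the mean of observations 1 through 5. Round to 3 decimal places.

44.600

Sum of periods 1–5: 64 + 29 + 41 + 3 + 86 = 223
Divide by 5: 223 / 5 = 44.600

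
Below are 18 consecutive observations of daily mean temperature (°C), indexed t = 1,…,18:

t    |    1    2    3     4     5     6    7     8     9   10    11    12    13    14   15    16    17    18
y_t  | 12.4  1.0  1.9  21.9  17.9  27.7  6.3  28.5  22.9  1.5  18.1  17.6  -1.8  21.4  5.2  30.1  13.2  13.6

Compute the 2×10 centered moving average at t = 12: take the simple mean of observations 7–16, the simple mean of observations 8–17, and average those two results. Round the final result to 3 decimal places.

15.325

Sum over 7–16: 6.3 + 28.5 + 22.9 + 1.5 + 18.1 + 17.6 + (-1.8) + 21.4 + 5.2 + 30.1 = 149.8
Sum over 8–17: 28.5 + 22.9 + 1.5 + 18.1 + 17.6 + (-1.8) + 21.4 + 5.2 + 30.1 + 13.2 = 156.7
CMA at t=12 = (149.8 + 156.7) / (2·10) = 306.5 / 20 = 15.325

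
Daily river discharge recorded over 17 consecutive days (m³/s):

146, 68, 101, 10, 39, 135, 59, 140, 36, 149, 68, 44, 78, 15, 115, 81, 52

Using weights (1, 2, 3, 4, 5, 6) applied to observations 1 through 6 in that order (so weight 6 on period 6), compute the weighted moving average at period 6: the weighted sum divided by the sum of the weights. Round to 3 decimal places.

77.619

Weighted sum: 1·146 + 2·68 + 3·101 + 4·10 + 5·39 + 6·135 = 146 + 136 + 303 + 40 + 195 + 810 = 1630
Weight total: 1 + 2 + 3 + 4 + 5 + 6 = 21
WMA = 1630 / 21 = 77.619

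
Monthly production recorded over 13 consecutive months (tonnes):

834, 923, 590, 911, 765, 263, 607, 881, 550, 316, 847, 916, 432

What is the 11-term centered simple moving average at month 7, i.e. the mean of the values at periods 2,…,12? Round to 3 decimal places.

688.091

Sum of periods 2–12: 923 + 590 + 911 + 765 + 263 + 607 + 881 + 550 + 316 + 847 + 916 = 7569
Divide by 11: 7569 / 11 = 688.091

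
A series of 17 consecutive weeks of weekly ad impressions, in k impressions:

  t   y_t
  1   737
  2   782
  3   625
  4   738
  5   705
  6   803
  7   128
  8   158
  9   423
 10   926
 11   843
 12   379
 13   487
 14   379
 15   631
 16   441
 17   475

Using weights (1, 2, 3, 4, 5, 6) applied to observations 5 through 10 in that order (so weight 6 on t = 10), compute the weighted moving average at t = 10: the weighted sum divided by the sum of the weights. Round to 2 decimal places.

523.71

Weighted sum: 1·705 + 2·803 + 3·128 + 4·158 + 5·423 + 6·926 = 705 + 1606 + 384 + 632 + 2115 + 5556 = 10998
Weight total: 1 + 2 + 3 + 4 + 5 + 6 = 21
WMA = 10998 / 21 = 523.71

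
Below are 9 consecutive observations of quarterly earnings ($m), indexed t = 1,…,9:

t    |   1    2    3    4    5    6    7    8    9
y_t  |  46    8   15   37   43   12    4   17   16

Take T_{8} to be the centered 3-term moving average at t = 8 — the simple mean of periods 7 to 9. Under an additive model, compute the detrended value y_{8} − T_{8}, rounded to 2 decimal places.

Trend T_8 = (4 + 17 + 16) / 3 = 37/3 = 12.3333
Detrended value: 17 − 12.3333 = 4.67

4.67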